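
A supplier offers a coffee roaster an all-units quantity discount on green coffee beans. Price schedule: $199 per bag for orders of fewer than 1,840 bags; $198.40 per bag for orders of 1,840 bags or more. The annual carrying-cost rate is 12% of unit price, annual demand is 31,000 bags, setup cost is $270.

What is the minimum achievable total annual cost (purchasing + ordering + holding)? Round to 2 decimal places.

H₁ = 12%×$199 = $23.8800;  H₂ = 12%×$198.40 = $23.8080
EOQ₁ = √(2×31,000×270/23.8800) = 837.26  (< 1,840, feasible at tier 1)
EOQ₂ = √(2×31,000×270/23.8080) = 838.53  (< 1,840 → use Q = 1,840 at tier-2 price)
TC(tier 1 (EOQ₁), Q≈837.3) = $6,188,993.78
TC(tier 2, Q≈1,840.0) = $6,176,852.27
Minimum at tier 2: $6,176,852.27

$6,176,852.27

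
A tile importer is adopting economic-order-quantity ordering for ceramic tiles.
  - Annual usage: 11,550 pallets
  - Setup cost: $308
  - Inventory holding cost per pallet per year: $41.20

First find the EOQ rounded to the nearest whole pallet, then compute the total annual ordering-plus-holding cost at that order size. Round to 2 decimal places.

2DS/H = 2·11,550·308/41.2 = 172,689.32
EOQ = √172,689.32 ≈ 415.56 → Q = 416 pallets
Annual ordering cost = (D/Q)·S = (11,550/416) × 308 = $8,551.44
Annual holding cost  = (Q/2)·H = (416/2) × 41.2 = $8,569.60
Total = $8,551.44 + $8,569.60 = $17,121.04

$17,121.04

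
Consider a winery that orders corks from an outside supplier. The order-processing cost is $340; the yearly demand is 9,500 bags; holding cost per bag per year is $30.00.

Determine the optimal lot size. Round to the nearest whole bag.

EOQ = √(2DS/H) = √(2 × 9,500 × 340 / 30)
    = √(215,333.33) ≈ 464.04

464 bags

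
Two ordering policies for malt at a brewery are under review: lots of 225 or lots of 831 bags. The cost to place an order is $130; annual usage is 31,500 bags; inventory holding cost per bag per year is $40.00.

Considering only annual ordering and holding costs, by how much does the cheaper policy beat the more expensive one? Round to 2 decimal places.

$1,152.20

Annual cost at Q: ordering D·S/Q plus holding Q·H/2.
TC(225) = (31,500/225)×130 + (225/2)×40 = $22,700.00
TC(831) = (31,500/831)×130 + (831/2)×40 = $21,547.80
Lots of 831 are cheaper by $1,152.20.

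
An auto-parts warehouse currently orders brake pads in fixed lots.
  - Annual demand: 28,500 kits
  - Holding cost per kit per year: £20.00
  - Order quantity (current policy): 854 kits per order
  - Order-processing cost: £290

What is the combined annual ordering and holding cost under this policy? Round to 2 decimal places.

Ordering: D/Q × S = 28,500/854 × £290 = £9,677.99
Holding:  Q/2 × H = 854/2 × £20 = £8,540.00
Total = £9,677.99 + £8,540.00 = £18,217.99

£18,217.99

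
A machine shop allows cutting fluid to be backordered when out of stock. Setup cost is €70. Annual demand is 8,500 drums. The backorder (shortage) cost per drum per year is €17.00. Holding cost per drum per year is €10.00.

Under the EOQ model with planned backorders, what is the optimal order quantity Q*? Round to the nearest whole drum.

435 drums

Basic EOQ = √(2·8,500·70/10) = 344.964
Backorder adjustment √((H+b)/b) = √((10+17)/17) = 1.2603
Q* = 344.964 × 1.2603 ≈ 434.74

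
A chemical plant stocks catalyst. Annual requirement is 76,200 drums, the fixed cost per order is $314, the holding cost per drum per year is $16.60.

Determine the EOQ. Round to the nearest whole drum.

EOQ = √(2DS/H) = √(2 × 76,200 × 314 / 16.6)
    = √(2,882,746.99) ≈ 1,697.87

1,698 drums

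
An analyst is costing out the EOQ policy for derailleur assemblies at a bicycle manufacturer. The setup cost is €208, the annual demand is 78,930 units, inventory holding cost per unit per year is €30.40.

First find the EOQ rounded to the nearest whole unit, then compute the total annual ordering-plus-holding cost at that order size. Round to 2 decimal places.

2DS/H = 2·78,930·208/30.4 = 1,080,094.74
EOQ = √1,080,094.74 ≈ 1,039.28 → Q = 1,039 units
Annual ordering cost = (D/Q)·S = (78,930/1,039) × 208 = €15,801.19
Annual holding cost  = (Q/2)·H = (1,039/2) × 30.4 = €15,792.80
Total = €15,801.19 + €15,792.80 = €31,593.99

€31,593.99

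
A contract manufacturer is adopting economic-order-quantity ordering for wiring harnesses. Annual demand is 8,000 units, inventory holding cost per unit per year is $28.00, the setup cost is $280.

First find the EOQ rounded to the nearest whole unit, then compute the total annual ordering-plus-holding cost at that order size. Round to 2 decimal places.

$11,200.00

EOQ = √(2DS/H) = √(2 × 8,000 × 280 / 28)
    = √(160,000.00) ≈ 400.00 → Q = 400 units
Orders/yr = 8,000/400 = 20.000; ordering cost = 20.000 × $280 = $5,600.00
Average inventory = 400/2 = 200; holding cost = 200 × $28 = $5,600.00
Total = $5,600.00 + $5,600.00 = $11,200.00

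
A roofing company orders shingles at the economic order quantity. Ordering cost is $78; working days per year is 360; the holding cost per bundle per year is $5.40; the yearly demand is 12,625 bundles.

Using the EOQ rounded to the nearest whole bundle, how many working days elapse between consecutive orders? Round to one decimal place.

2DS/H = 2·12,625·78/5.4 = 364,722.22
EOQ = √364,722.22 ≈ 603.92 → Q = 604 bundles
Cycle time = (working days × Q)/D = (360 × 604) / 12,625 = 17.223 days

17.2 days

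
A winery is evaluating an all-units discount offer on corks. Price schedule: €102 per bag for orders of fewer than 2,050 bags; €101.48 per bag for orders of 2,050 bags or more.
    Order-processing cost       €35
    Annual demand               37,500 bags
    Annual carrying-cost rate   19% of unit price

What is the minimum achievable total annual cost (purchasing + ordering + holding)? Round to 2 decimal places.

€3,825,903.47

H₁ = 19%×€102 = €19.3800;  H₂ = 19%×€101.48 = €19.2812
EOQ₁ = √(2×37,500×35/19.3800) = 368.03  (< 2,050, feasible at tier 1)
EOQ₂ = √(2×37,500×35/19.2812) = 368.98  (< 2,050 → use Q = 2,050 at tier-2 price)
TC(tier 1 (EOQ₁), Q≈368.0) = €3,832,132.50
TC(tier 2, Q≈2,050.0) = €3,825,903.47
Minimum at tier 2: €3,825,903.47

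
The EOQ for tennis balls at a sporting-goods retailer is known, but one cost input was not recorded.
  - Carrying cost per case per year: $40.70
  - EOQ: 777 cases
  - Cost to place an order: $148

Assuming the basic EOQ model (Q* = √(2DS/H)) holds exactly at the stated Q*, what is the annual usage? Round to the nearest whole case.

Since Q* = (2DS/H)^½, squaring gives Q*²·H = 2DS.
D = Q²H / (2S) = 777² × 40.7 / (2 × 148) = 83,012.74

83,013 cases per year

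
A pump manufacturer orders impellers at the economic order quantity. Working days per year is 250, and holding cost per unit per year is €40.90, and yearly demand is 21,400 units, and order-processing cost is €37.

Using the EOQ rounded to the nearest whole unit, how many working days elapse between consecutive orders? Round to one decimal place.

2.3 days

Q* = √(2·D·S / H) = √(2·21,400·37 / 40.9) = √38,718.8 ≈ 196.77 → Q = 197 units
Days between orders = 250 / (D/Q) = 250 / 108.629 ≈ 2.301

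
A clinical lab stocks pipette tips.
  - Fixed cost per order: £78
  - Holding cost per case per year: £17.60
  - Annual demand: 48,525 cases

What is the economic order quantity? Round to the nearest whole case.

Optimal lot size Q* = (2 × 48,525 × £78 / £17.6)^½ ≈ 655.83

656 cases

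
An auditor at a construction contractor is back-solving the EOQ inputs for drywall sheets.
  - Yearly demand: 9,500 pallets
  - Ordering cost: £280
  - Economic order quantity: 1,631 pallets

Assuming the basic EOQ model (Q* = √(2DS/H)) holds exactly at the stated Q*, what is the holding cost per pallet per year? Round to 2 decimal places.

EOQ relation: Q² = 2DS/H, so rearrange for the unknown.
H = 2DS / Q² = 2 × 9,500 × 280 / 1,631² = 1.9999

£2.00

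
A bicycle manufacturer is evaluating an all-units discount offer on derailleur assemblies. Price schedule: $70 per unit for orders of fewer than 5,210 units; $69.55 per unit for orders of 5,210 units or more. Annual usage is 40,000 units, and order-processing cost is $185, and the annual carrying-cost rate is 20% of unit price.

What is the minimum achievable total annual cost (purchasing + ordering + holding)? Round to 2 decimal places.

H₁ = 20%×$70 = $14.0000;  H₂ = 20%×$69.55 = $13.9100
EOQ₁ = √(2×40,000×185/14.0000) = 1,028.17  (< 5,210, feasible at tier 1)
EOQ₂ = √(2×40,000×185/13.9100) = 1,031.50  (< 5,210 → use Q = 5,210 at tier-2 price)
TC(tier 1 (EOQ₁), Q≈1,028.2) = $2,814,394.44
TC(tier 2, Q≈5,210.0) = $2,819,655.90
Minimum at tier 1 (EOQ₁): $2,814,394.44

$2,814,394.44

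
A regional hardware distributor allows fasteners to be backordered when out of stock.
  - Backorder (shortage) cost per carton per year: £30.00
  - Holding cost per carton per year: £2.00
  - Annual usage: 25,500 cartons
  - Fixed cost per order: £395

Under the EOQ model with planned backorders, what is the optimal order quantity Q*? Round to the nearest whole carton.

3,278 cartons

Basic EOQ = √(2·25,500·395/2) = 3,173.720
Backorder adjustment √((H+b)/b) = √((2+30)/30) = 1.0328
Q* = 3,173.720 × 1.0328 ≈ 3,277.80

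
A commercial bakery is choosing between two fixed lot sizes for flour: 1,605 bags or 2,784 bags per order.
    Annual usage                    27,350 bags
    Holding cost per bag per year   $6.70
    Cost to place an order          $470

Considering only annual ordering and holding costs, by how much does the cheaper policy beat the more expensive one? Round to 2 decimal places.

$557.89

For each Q, cost = (D/Q)·S + (Q/2)·H.
TC(1,605) = (27,350/1,605)×470 + (1,605/2)×6.7 = $13,385.78
TC(2,784) = (27,350/2,784)×470 + (2,784/2)×6.7 = $13,943.68
|ΔTC| = |$13,385.78 − $13,943.68| = $557.89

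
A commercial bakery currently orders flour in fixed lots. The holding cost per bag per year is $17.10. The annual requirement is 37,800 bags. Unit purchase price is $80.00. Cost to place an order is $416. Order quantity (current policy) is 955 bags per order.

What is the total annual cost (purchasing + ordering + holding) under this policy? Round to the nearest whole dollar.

Ordering: D/Q × S = 37,800/955 × $416 = $16,465.76
Holding:  Q/2 × H = 955/2 × $17.1 = $8,165.25
Purchase cost = D·C = 37,800 × 80 = $3,024,000.00
Total = $16,465.76 + $8,165.25 + $3,024,000.00 = $3,048,631.01

$3,048,631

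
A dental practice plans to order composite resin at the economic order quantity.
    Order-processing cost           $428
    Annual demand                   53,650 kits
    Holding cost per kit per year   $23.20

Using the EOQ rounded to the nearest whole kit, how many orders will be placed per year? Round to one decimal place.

Optimal lot size Q* = (2 × 53,650 × $428 / $23.2)^½ ≈ 1,406.95 → Q = 1,407
Orders per year = D/Q = 53,650 / 1,407 = 38.131

38.1 orders per year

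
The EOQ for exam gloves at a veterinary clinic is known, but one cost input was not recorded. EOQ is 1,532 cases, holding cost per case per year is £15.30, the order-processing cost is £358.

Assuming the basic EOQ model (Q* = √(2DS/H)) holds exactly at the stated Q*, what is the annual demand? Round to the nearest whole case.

From Q* = √(2DS/H) ⇒ Q*² = 2DS/H.
D = Q²H / (2S) = 1,532² × 15.3 / (2 × 358) = 50,152.89

50,153 cases per year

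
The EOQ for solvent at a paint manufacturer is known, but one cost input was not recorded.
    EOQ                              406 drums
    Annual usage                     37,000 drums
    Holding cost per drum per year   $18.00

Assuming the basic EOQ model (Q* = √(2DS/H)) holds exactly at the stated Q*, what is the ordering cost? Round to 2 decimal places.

$40.10

EOQ relation: Q² = 2DS/H, so rearrange for the unknown.
S = Q²H / (2D) = 406² × 18 / (2 × 37,000) = 40.0952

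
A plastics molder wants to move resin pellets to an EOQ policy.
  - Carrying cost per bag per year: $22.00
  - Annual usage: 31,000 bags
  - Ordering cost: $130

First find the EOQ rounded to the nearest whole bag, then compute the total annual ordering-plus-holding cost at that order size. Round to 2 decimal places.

Q* = √(2·D·S / H) = √(2·31,000·130 / 22) = √366,363.6 ≈ 605.28 → Q = 605 bags
Annual ordering cost = (D/Q)·S = (31,000/605) × 130 = $6,661.16
Annual holding cost  = (Q/2)·H = (605/2) × 22 = $6,655.00
Total = $6,661.16 + $6,655.00 = $13,316.16

$13,316.16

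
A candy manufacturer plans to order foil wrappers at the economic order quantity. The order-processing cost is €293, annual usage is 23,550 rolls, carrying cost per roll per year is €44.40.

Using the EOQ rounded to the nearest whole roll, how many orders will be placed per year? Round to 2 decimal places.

EOQ = √(2DS/H) = √(2 × 23,550 × 293 / 44.4)
    = √(310,817.57) ≈ 557.51 → Q = 558
N = D/Q = 23,550/558 ≈ 42.204 orders/yr

42.20 orders per year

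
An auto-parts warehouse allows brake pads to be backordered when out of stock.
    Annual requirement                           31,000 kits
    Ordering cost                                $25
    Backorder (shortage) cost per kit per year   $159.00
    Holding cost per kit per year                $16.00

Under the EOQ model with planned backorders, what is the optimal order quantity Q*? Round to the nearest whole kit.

Basic EOQ = √(2·31,000·25/16) = 311.247
Backorder adjustment √((H+b)/b) = √((16+159)/159) = 1.0491
Q* = 311.247 × 1.0491 ≈ 326.53

327 kits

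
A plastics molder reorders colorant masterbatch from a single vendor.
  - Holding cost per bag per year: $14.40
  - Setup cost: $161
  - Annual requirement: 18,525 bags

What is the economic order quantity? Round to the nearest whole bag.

644 bags

Optimal lot size Q* = (2 × 18,525 × $161 / $14.4)^½ ≈ 643.61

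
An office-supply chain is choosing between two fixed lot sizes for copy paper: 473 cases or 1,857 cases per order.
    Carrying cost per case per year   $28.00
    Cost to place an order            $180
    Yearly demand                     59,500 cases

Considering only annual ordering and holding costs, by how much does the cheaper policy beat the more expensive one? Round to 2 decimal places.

TC(Q) = (D/Q)S + (Q/2)H
TC(473) = (59,500/473)×180 + (473/2)×28 = $29,264.71
TC(1,857) = (59,500/1,857)×180 + (1,857/2)×28 = $31,765.37
Cheaper: Q = 473.  Difference = $2,500.66

$2,500.66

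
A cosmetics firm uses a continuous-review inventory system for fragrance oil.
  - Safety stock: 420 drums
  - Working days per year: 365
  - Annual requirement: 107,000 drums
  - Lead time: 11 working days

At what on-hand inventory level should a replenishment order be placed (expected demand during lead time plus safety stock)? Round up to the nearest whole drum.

Daily demand d = 107,000 / 365 = 293.151 drums/day
Demand during lead time = 293.151 × 11 = 3,224.66
Reorder point = 3,224.66 + 420 = 3,644.66 → round up

3,645 drums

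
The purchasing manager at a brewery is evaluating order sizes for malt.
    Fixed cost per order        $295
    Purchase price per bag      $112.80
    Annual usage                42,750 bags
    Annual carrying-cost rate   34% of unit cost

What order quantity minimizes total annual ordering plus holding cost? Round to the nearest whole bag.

H = i·C = 0.34 × $112.8 = $38.3520 per bag-year
2DS/H = 2·42,750·295/38.352 = 657,658.01
EOQ = √657,658.01 ≈ 810.96

811 bags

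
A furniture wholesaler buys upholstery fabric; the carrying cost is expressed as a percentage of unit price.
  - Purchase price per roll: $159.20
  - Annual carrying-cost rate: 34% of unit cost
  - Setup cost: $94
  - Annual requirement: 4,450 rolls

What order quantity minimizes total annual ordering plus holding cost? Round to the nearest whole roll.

Holding cost per roll per year: H = 34% × $159.2 = $54.1280
Q* = √(2·D·S / H) = √(2·4,450·94 / 54.128) = √15,456.0 ≈ 124.32

124 rolls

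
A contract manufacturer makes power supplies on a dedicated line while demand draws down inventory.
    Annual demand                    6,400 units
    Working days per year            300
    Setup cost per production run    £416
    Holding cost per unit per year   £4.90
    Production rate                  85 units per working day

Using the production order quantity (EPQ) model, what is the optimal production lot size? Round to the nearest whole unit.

1,205 units

Daily demand d = 6,400/300 = 21.333; p = 85; 1 − d/p = 0.74902
EPQ = √(2DS / (H(1 − d/p)))
    = √(2 × 6,400 × 416 / (4.9 × 0.74902)) ≈ 1,204.50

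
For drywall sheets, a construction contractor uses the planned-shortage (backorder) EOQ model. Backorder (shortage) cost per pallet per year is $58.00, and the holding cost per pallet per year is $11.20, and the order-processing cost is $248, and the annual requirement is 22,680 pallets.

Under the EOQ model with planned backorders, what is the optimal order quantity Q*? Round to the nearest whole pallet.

1,095 pallets

Q* = √(2DS/H) · √((H + b)/b)
   = √(2 × 22,680 × 248 / 11.2) · √((11.2 + 58) / 58)
   = 1,002.198 × 1.0923 ≈ 1,094.69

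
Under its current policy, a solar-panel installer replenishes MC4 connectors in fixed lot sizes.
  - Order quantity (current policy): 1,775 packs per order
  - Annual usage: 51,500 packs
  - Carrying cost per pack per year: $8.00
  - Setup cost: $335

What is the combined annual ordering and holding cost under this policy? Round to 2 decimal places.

$16,819.72

Orders/yr = 51,500/1,775 = 29.014; ordering cost = 29.014 × $335 = $9,719.72
Average inventory = 1,775/2 = 887.5; holding cost = 887.5 × $8 = $7,100.00
Total = $9,719.72 + $7,100.00 = $16,819.72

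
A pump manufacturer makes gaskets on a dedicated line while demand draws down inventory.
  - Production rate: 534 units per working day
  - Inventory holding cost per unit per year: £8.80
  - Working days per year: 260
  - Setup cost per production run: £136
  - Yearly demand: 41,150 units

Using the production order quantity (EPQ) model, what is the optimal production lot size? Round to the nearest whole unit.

Daily demand d = 41,150/260 = 158.269; p = 534; 1 − d/p = 0.70362
EPQ = √(2DS / (H(1 − d/p)))
    = √(2 × 41,150 × 136 / (8.8 × 0.70362)) ≈ 1,344.50

1,344 units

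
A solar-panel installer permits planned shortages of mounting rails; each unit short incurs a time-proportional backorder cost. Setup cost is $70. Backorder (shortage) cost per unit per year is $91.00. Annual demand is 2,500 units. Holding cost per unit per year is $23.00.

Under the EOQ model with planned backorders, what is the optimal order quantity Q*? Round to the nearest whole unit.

Basic EOQ = √(2·2,500·70/23) = 123.359
Backorder adjustment √((H+b)/b) = √((23+91)/91) = 1.1193
Q* = 123.359 × 1.1193 ≈ 138.07

138 units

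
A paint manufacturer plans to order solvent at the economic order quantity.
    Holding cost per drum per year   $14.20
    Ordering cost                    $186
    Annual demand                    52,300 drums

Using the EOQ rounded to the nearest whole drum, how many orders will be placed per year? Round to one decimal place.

44.7 orders per year

2DS/H = 2·52,300·186/14.2 = 1,370,112.68
EOQ = √1,370,112.68 ≈ 1,170.52 → Q = 1,171
Orders per year = D/Q = 52,300 / 1,171 = 44.663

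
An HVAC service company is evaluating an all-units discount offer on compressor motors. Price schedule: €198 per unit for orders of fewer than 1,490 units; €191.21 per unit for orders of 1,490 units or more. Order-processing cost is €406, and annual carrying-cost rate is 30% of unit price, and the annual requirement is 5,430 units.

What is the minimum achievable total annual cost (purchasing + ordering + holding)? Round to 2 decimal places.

H₁ = 30%×€198 = €59.4000;  H₂ = 30%×€191.21 = €57.3630
EOQ₁ = √(2×5,430×406/59.4000) = 272.45  (< 1,490, feasible at tier 1)
EOQ₂ = √(2×5,430×406/57.3630) = 277.24  (< 1,490 → use Q = 1,490 at tier-2 price)
TC(tier 1 (EOQ₁), Q≈272.4) = €1,091,323.45
TC(tier 2, Q≈1,490.0) = €1,082,485.32
Minimum at tier 2: €1,082,485.32

€1,082,485.32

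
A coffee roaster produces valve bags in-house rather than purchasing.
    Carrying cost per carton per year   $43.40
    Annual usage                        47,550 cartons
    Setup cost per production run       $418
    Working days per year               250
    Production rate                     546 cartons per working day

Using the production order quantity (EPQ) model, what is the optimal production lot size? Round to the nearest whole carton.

1,186 cartons

d = 47,550/250 = 190.2000 cartons/day;  effective holding cost H(1 − d/p) = 43.4·(1 − 190.2000/546) = 28.28154
Q* = √(2DS / H_eff) = √(2·47,550·418 / 28.28154) ≈ 1,185.57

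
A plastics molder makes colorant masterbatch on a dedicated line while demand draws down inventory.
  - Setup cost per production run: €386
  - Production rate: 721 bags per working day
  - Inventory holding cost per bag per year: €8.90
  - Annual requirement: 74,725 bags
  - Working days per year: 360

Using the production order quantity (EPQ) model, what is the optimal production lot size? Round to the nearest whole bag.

Daily demand d = 74,725/360 = 207.569; p = 721; 1 − d/p = 0.71211
EPQ = √(2DS / (H(1 − d/p)))
    = √(2 × 74,725 × 386 / (8.9 × 0.71211)) ≈ 3,016.99

3,017 bags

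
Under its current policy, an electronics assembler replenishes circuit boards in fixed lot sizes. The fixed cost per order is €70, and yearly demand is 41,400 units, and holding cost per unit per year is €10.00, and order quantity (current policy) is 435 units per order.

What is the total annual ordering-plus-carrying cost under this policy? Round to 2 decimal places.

€8,837.07

Ordering: D/Q × S = 41,400/435 × €70 = €6,662.07
Holding:  Q/2 × H = 435/2 × €10 = €2,175.00
Total = €6,662.07 + €2,175.00 = €8,837.07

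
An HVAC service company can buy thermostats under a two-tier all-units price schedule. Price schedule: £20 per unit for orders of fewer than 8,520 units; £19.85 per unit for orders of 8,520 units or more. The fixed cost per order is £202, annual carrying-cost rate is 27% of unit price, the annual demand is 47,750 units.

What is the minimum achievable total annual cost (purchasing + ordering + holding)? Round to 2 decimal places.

H₁ = 27%×£20 = £5.4000;  H₂ = 27%×£19.85 = £5.3595
EOQ₁ = √(2×47,750×202/5.4000) = 1,890.08  (< 8,520, feasible at tier 1)
EOQ₂ = √(2×47,750×202/5.3595) = 1,897.21  (< 8,520 → use Q = 8,520 at tier-2 price)
TC(tier 1 (EOQ₁), Q≈1,890.1) = £965,206.44
TC(tier 2, Q≈8,520.0) = £971,801.07
Minimum at tier 1 (EOQ₁): £965,206.44

£965,206.44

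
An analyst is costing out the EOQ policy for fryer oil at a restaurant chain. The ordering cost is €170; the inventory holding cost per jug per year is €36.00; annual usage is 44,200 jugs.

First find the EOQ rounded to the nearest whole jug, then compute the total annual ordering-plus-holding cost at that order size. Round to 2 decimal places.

Optimal lot size Q* = (2 × 44,200 × €170 / €36)^½ ≈ 646.10 → Q = 646 jugs
Orders/yr = 44,200/646 = 68.421; ordering cost = 68.421 × €170 = €11,631.58
Average inventory = 646/2 = 323; holding cost = 323 × €36 = €11,628.00
Total = €11,631.58 + €11,628.00 = €23,259.58

€23,259.58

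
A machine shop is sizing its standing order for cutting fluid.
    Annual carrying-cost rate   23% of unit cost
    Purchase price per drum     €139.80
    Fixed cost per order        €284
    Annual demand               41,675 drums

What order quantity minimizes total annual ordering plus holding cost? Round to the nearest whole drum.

858 drums

Holding cost per drum per year: H = 23% × €139.8 = €32.1540
Q* = √(2·D·S / H) = √(2·41,675·284 / 32.154) = √736,188.3 ≈ 858.01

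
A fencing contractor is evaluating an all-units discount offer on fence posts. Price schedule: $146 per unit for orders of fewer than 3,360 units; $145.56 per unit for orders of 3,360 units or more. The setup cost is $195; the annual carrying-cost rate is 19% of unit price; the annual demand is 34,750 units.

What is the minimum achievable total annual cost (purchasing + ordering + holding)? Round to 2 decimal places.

H₁ = 19%×$146 = $27.7400;  H₂ = 19%×$145.56 = $27.6564
EOQ₁ = √(2×34,750×195/27.7400) = 698.97  (< 3,360, feasible at tier 1)
EOQ₂ = √(2×34,750×195/27.6564) = 700.02  (< 3,360 → use Q = 3,360 at tier-2 price)
TC(tier 1 (EOQ₁), Q≈699.0) = $5,092,889.34
TC(tier 2, Q≈3,360.0) = $5,106,689.49
Minimum at tier 1 (EOQ₁): $5,092,889.34

$5,092,889.34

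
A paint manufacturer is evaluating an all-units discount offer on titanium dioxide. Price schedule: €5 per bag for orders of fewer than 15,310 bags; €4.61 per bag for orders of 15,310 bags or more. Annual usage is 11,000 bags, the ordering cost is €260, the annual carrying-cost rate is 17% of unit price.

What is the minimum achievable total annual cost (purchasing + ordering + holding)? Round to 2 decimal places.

€56,896.03

H₁ = 17%×€5 = €0.8500;  H₂ = 17%×€4.61 = €0.7837
EOQ₁ = √(2×11,000×260/0.8500) = 2,594.11  (< 15,310, feasible at tier 1)
EOQ₂ = √(2×11,000×260/0.7837) = 2,701.61  (< 15,310 → use Q = 15,310 at tier-2 price)
TC(tier 1 (EOQ₁), Q≈2,594.1) = €57,204.99
TC(tier 2, Q≈15,310.0) = €56,896.03
Minimum at tier 2: €56,896.03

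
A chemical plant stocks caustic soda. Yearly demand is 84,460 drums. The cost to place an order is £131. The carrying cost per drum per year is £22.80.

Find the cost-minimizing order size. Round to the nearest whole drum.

985 drums

Q* = √(2·D·S / H) = √(2·84,460·131 / 22.8) = √970,549.1 ≈ 985.16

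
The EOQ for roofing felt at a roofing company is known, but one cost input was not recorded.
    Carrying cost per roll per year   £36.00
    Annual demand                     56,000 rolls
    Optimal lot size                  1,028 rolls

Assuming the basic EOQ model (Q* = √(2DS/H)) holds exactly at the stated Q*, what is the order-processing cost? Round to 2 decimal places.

Since Q* = (2DS/H)^½, squaring gives Q*²·H = 2DS.
S = Q²H / (2D) = 1,028² × 36 / (2 × 56,000) = 339.6806

£339.68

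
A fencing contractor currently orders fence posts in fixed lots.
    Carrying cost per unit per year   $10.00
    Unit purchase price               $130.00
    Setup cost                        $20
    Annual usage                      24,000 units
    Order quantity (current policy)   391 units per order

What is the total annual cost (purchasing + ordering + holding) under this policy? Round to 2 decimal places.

Orders/yr = 24,000/391 = 61.381; ordering cost = 61.381 × $20 = $1,227.62
Average inventory = 391/2 = 195.5; holding cost = 195.5 × $10 = $1,955.00
Purchase cost = D·C = 24,000 × 130 = $3,120,000.00
Total = $1,227.62 + $1,955.00 + $3,120,000.00 = $3,123,182.62

$3,123,182.62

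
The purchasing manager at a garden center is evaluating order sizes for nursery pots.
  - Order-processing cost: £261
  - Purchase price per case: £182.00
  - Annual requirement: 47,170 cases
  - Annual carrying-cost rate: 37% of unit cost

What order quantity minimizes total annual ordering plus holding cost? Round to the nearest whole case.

Carrying cost H = £182 × 37% = £67.3400/case/yr
Optimal lot size Q* = (2 × 47,170 × £261 / £67.34)^½ ≈ 604.69

605 cases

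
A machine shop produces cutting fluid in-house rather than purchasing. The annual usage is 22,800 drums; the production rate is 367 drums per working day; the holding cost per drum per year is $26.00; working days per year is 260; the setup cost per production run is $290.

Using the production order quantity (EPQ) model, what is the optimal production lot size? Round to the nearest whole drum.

817 drums

Daily demand d = 22,800/260 = 87.692; p = 367; 1 − d/p = 0.76106
EPQ = √(2DS / (H(1 − d/p)))
    = √(2 × 22,800 × 290 / (26 × 0.76106)) ≈ 817.50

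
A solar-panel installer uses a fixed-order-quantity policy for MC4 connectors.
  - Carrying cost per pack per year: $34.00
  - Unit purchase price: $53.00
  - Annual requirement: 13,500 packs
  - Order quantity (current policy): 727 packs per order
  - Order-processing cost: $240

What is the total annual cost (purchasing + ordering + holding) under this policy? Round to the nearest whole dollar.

Ordering: D/Q × S = 13,500/727 × $240 = $4,456.67
Holding:  Q/2 × H = 727/2 × $34 = $12,359.00
Purchase cost = D·C = 13,500 × 53 = $715,500.00
Total = $4,456.67 + $12,359.00 + $715,500.00 = $732,315.67

$732,316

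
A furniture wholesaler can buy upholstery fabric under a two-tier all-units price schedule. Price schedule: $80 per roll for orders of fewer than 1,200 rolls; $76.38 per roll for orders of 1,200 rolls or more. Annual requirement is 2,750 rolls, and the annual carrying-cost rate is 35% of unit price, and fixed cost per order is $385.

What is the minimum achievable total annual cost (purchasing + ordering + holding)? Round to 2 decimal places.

$226,967.09

H₁ = 35%×$80 = $28.0000;  H₂ = 35%×$76.38 = $26.7330
EOQ₁ = √(2×2,750×385/28.0000) = 275.00  (< 1,200, feasible at tier 1)
EOQ₂ = √(2×2,750×385/26.7330) = 281.44  (< 1,200 → use Q = 1,200 at tier-2 price)
TC(tier 1 (EOQ₁), Q≈275.0) = $227,700.00
TC(tier 2, Q≈1,200.0) = $226,967.09
Minimum at tier 2: $226,967.09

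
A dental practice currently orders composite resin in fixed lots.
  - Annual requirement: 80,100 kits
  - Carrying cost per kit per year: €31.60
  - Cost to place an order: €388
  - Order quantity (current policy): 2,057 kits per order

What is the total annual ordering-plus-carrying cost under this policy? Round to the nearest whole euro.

Ordering: D/Q × S = 80,100/2,057 × €388 = €15,108.80
Holding:  Q/2 × H = 2,057/2 × €31.6 = €32,500.60
Total = €15,108.80 + €32,500.60 = €47,609.40

€47,609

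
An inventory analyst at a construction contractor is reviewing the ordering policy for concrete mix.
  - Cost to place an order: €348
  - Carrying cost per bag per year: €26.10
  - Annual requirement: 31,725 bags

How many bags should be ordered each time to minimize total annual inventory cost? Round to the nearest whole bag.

Optimal lot size Q* = (2 × 31,725 × €348 / €26.1)^½ ≈ 919.78

920 bags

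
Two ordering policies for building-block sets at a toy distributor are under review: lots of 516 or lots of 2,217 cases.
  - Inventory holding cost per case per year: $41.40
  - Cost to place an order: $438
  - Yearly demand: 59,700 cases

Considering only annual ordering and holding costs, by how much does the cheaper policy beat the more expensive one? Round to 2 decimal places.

Annual cost at Q: ordering D·S/Q plus holding Q·H/2.
TC(516) = (59,700/516)×438 + (516/2)×41.4 = $61,356.78
TC(2,217) = (59,700/2,217)×438 + (2,217/2)×41.4 = $57,686.49
|ΔTC| = |$61,356.78 − $57,686.49| = $3,670.29

$3,670.29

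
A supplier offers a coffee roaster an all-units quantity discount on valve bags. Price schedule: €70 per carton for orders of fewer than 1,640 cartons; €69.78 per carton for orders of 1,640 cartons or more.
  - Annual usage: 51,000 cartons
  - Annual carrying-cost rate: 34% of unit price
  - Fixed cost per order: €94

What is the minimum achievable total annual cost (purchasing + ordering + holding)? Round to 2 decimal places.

€3,581,157.83

H₁ = 34%×€70 = €23.8000;  H₂ = 34%×€69.78 = €23.7252
EOQ₁ = √(2×51,000×94/23.8000) = 634.71  (< 1,640, feasible at tier 1)
EOQ₂ = √(2×51,000×94/23.7252) = 635.71  (< 1,640 → use Q = 1,640 at tier-2 price)
TC(tier 1 (EOQ₁), Q≈634.7) = €3,585,106.10
TC(tier 2, Q≈1,640.0) = €3,581,157.83
Minimum at tier 2: €3,581,157.83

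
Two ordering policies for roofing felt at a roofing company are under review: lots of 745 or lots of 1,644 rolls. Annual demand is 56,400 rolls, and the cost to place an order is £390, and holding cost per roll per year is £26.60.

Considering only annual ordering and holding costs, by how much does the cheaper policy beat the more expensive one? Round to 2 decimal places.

Annual cost at Q: ordering D·S/Q plus holding Q·H/2.
TC(745) = (56,400/745)×390 + (745/2)×26.6 = £39,433.33
TC(1,644) = (56,400/1,644)×390 + (1,644/2)×26.6 = £35,244.76
Lots of 1,644 are cheaper by £4,188.57.

£4,188.57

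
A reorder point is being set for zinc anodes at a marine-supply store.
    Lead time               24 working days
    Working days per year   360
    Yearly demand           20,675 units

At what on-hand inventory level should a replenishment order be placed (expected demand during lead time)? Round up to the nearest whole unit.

Daily demand d = 20,675 / 360 = 57.431 units/day
Demand during lead time = 57.431 × 24 = 1,378.33
Reorder point = 1,378.33 → round up

1,379 units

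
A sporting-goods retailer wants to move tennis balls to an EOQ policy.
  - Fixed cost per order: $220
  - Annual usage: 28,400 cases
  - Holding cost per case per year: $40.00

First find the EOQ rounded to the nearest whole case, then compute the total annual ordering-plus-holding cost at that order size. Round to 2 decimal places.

EOQ = √(2DS/H) = √(2 × 28,400 × 220 / 40)
    = √(312,400.00) ≈ 558.93 → Q = 559 cases
Orders/yr = 28,400/559 = 50.805; ordering cost = 50.805 × $220 = $11,177.10
Average inventory = 559/2 = 279.5; holding cost = 279.5 × $40 = $11,180.00
Total = $11,177.10 + $11,180.00 = $22,357.10

$22,357.10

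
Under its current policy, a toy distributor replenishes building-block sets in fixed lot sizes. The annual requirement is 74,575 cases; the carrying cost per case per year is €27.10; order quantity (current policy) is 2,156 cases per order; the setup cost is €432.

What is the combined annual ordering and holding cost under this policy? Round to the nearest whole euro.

€44,156

Ordering: D/Q × S = 74,575/2,156 × €432 = €14,942.67
Holding:  Q/2 × H = 2,156/2 × €27.1 = €29,213.80
Total = €14,942.67 + €29,213.80 = €44,156.47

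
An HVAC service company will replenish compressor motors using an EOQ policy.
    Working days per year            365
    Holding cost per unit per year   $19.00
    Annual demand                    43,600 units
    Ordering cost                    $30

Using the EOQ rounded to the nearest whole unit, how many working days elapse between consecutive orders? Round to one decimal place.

3.1 days

Optimal lot size Q* = (2 × 43,600 × $30 / $19)^½ ≈ 371.06 → Q = 371 units
T = Q/D × 365 days = 371/43,600 × 365 = 3.106 days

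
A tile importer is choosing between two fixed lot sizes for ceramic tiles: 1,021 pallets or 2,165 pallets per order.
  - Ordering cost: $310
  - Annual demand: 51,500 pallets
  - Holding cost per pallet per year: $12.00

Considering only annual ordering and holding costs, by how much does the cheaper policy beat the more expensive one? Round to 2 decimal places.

$1,398.50

TC(Q) = (D/Q)S + (Q/2)H
TC(1,021) = (51,500/1,021)×310 + (1,021/2)×12 = $21,762.63
TC(2,165) = (51,500/2,165)×310 + (2,165/2)×12 = $20,364.13
Lots of 2,165 are cheaper by $1,398.50.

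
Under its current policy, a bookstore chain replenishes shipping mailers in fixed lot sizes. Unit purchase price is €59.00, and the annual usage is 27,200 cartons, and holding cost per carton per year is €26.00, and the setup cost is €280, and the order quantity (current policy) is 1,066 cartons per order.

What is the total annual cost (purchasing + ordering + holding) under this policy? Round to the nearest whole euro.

€1,625,802

Annual ordering cost = (D/Q)·S = (27,200/1,066) × 280 = €7,144.47
Annual holding cost  = (Q/2)·H = (1,066/2) × 26 = €13,858.00
Purchase cost = D·C = 27,200 × 59 = €1,604,800.00
Total = €7,144.47 + €13,858.00 + €1,604,800.00 = €1,625,802.47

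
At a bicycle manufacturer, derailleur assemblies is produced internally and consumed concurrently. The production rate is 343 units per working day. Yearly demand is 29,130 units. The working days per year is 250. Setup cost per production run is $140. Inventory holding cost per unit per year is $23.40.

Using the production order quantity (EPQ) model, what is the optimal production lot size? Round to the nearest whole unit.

d = 29,130/250 = 116.5200 units/day;  effective holding cost H(1 − d/p) = 23.4·(1 − 116.5200/343) = 15.45082
Q* = √(2DS / H_eff) = √(2·29,130·140 / 15.45082) ≈ 726.56

727 units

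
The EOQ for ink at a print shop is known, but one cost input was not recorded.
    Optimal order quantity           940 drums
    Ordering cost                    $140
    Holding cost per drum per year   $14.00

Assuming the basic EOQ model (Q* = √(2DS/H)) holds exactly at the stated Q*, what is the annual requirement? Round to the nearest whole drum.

44,180 drums per year

EOQ relation: Q² = 2DS/H, so rearrange for the unknown.
D = Q²H / (2S) = 940² × 14 / (2 × 140) = 44,180.00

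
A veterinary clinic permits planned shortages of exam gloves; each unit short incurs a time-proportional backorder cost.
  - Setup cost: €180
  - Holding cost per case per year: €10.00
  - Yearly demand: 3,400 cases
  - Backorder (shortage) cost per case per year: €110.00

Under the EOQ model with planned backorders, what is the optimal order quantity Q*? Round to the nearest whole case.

Basic EOQ = √(2·3,400·180/10) = 349.857
Backorder adjustment √((H+b)/b) = √((10+110)/110) = 1.0445
Q* = 349.857 × 1.0445 ≈ 365.41

365 cases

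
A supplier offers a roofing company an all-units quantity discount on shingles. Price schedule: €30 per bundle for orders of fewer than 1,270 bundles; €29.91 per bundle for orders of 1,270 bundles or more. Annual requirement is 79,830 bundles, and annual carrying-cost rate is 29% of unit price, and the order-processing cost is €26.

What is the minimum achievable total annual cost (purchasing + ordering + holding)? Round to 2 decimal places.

H₁ = 29%×€30 = €8.7000;  H₂ = 29%×€29.91 = €8.6739
EOQ₁ = √(2×79,830×26/8.7000) = 690.76  (< 1,270, feasible at tier 1)
EOQ₂ = √(2×79,830×26/8.6739) = 691.80  (< 1,270 → use Q = 1,270 at tier-2 price)
TC(tier 1 (EOQ₁), Q≈690.8) = €2,400,909.58
TC(tier 2, Q≈1,270.0) = €2,394,857.54
Minimum at tier 2: €2,394,857.54

€2,394,857.54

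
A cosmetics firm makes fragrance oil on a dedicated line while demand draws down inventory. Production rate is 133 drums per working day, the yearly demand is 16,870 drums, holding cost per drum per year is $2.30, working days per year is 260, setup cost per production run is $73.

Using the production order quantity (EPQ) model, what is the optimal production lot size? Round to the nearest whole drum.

1,446 drums

Daily demand d = 16,870/260 = 64.885; p = 133; 1 − d/p = 0.51215
EPQ = √(2DS / (H(1 − d/p)))
    = √(2 × 16,870 × 73 / (2.3 × 0.51215)) ≈ 1,446.02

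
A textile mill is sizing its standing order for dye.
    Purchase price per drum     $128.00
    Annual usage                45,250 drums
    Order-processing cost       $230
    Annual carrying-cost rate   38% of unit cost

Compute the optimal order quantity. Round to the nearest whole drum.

654 drums

Holding cost per drum per year: H = 38% × $128 = $48.6400
2DS/H = 2·45,250·230/48.64 = 427,939.97
EOQ = √427,939.97 ≈ 654.17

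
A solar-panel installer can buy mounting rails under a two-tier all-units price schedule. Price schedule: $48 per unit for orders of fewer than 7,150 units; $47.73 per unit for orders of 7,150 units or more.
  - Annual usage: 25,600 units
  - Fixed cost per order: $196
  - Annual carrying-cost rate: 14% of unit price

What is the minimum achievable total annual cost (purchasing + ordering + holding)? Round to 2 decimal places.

$1,237,011.98

H₁ = 14%×$48 = $6.7200;  H₂ = 14%×$47.73 = $6.6822
EOQ₁ = √(2×25,600×196/6.7200) = 1,222.02  (< 7,150, feasible at tier 1)
EOQ₂ = √(2×25,600×196/6.6822) = 1,225.47  (< 7,150 → use Q = 7,150 at tier-2 price)
TC(tier 1 (EOQ₁), Q≈1,222.0) = $1,237,011.98
TC(tier 2, Q≈7,150.0) = $1,246,478.63
Minimum at tier 1 (EOQ₁): $1,237,011.98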